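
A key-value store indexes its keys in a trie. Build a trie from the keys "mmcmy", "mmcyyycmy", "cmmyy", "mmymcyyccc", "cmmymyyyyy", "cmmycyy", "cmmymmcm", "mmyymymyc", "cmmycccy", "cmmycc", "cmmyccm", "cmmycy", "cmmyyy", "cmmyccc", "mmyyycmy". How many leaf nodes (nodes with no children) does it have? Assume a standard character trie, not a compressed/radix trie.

11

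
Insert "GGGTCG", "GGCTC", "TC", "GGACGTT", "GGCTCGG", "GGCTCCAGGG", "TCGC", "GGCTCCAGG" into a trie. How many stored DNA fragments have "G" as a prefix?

Walk to "G"; the words in its subtree are exactly those with that prefix.
Matches: "GGACGTT", "GGCTC", "GGCTCCAGG", "GGCTCCAGGG", "GGCTCGG", "GGGTCG"
Count: 6

6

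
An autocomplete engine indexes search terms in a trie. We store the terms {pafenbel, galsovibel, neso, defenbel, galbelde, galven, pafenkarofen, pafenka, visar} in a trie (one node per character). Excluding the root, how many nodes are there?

Trace insertions, counting only characters that open a new branch:
  "pafenbel" → 8 new (p, a, f, e, n, b, e, l)
  "galsovibel" → 10 new (g, a, l, s, o, v, i, b, e, l)
  "neso" → 4 new (n, e, s, o)
  "defenbel" → 8 new (d, e, f, e, n, b, e, l)
  "galbelde" → prefix "gal" already present; 5 new (b, e, l, d, e)
  "galven" → prefix "gal" already present; 3 new (v, e, n)
  "pafenkarofen" → prefix "pafen" already present; 7 new (k, a, r, o, f, e, n)
  "pafenka" → prefix "pafenka" already present; 0 new (none)
  "visar" → 5 new (v, i, s, a, r)
Total nodes = 8 + 10 + 4 + 8 + 5 + 3 + 7 + 0 + 5 = 50

50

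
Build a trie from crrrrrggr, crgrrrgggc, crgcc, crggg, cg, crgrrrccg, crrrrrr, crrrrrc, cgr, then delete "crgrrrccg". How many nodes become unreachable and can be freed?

3

Walk "crgrrrccg" from the leaf back toward the root, removing each node that no remaining word uses.
The suffix "ccg" (3 nodes) is used only by "crgrrrccg"; the node for "crgrrr" still has the child "g", so pruning stops there.
Nodes removed: 3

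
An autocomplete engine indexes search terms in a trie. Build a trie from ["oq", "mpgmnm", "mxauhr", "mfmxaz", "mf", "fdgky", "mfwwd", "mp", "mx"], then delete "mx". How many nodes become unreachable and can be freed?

0

A node on "mx"'s path can go only if nothing else ends at it or branches off below it.
Every node on "mx" is still needed (e.g. by "mxauhr"), so nothing is freed.
Nodes removed: 0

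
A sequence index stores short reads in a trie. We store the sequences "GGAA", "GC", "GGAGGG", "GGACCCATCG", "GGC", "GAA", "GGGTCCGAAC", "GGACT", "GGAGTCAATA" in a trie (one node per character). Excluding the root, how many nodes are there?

33

Count nodes per top-level branch (shared prefixes stored once):
  'G'-branch (GAA, GC, GGAA, GGACCCATCG, GGACT, GGAGGG, GGAGTCAATA, GGC, GGGTCCGAAC): 33 nodes
Sum: 33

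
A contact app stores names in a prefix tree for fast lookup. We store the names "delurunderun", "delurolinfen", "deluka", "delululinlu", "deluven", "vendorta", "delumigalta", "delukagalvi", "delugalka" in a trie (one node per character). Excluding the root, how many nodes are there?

56

Insert word by word; a character creates a node only if that edge doesn't already exist:
  "delurunderun" → 12 new (d, e, l, u, r, u, n, d, e, r, u, n)
  "delurolinfen" → prefix "delur" already present; 7 new (o, l, i, n, f, e, n)
  "deluka" → prefix "delu" already present; 2 new (k, a)
  "delululinlu" → prefix "delu" already present; 7 new (l, u, l, i, n, l, u)
  "deluven" → prefix "delu" already present; 3 new (v, e, n)
  "vendorta" → 8 new (v, e, n, d, o, r, t, a)
  "delumigalta" → prefix "delu" already present; 7 new (m, i, g, a, l, t, a)
  "delukagalvi" → prefix "deluka" already present; 5 new (g, a, l, v, i)
  "delugalka" → prefix "delu" already present; 5 new (g, a, l, k, a)
Total nodes = 12 + 7 + 2 + 7 + 3 + 8 + 7 + 5 + 5 = 56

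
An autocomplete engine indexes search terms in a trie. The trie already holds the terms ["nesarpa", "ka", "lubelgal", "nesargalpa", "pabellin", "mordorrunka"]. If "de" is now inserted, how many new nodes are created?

2

"de" shares no prefix with any stored word, so all 2 characters open new nodes.
2 − 0 = 2 new nodes.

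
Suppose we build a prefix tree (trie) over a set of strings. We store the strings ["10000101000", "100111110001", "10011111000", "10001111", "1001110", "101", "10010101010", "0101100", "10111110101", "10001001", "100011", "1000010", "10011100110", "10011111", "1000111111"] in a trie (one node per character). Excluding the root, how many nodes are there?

Insert word by word; a character creates a node only if that edge doesn't already exist:
  "10000101000" → 11 new (1, 0, 0, 0, 0, 1, 0, 1, 0, 0, 0)
  "100111110001" → prefix "100" already present; 9 new (1, 1, 1, 1, 1, 0, 0, 0, 1)
  "10011111000" → prefix "10011111000" already present; 0 new (none)
  "10001111" → prefix "1000" already present; 4 new (1, 1, 1, 1)
  "1001110" → prefix "100111" already present; 1 new (0)
  "101" → prefix "10" already present; 1 new (1)
  "10010101010" → prefix "1001" already present; 7 new (0, 1, 0, 1, 0, 1, 0)
  "0101100" → 7 new (0, 1, 0, 1, 1, 0, 0)
  "10111110101" → prefix "101" already present; 8 new (1, 1, 1, 1, 0, 1, 0, 1)
  "10001001" → prefix "10001" already present; 3 new (0, 0, 1)
  "100011" → prefix "100011" already present; 0 new (none)
  "1000010" → prefix "1000010" already present; 0 new (none)
  "10011100110" → prefix "1001110" already present; 4 new (0, 1, 1, 0)
  "10011111" → prefix "10011111" already present; 0 new (none)
  "1000111111" → prefix "10001111" already present; 2 new (1, 1)
Total nodes = 11 + 9 + 0 + 4 + 1 + 1 + 7 + 7 + 8 + 3 + 0 + 0 + 4 + 0 + 2 = 57

57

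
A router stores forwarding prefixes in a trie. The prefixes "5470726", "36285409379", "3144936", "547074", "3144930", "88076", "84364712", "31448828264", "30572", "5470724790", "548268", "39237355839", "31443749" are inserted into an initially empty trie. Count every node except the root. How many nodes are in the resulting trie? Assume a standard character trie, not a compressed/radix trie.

71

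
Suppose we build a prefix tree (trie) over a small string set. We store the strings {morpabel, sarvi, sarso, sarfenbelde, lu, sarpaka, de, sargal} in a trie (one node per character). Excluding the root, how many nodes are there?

For each word, the new-node count is its length minus the longest prefix already in the trie:
  "morpabel" → 8 new (m, o, r, p, a, b, e, l)
  "sarvi" → 5 new (s, a, r, v, i)
  "sarso" → prefix "sar" already present; 2 new (s, o)
  "sarfenbelde" → prefix "sar" already present; 8 new (f, e, n, b, e, l, d, e)
  "lu" → 2 new (l, u)
  "sarpaka" → prefix "sar" already present; 4 new (p, a, k, a)
  "de" → 2 new (d, e)
  "sargal" → prefix "sar" already present; 3 new (g, a, l)
Total nodes = 8 + 5 + 2 + 8 + 2 + 4 + 2 + 3 = 34

34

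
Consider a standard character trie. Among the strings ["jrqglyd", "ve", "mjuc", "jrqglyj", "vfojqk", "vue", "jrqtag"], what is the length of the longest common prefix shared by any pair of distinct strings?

Look for the deepest trie node that still has at least two words in its subtree.
"jrqglyd" and "jrqglyj" agree on "jrqgly" (6 characters) before diverging; nothing deeper is shared.
Longest shared-prefix length: 6

6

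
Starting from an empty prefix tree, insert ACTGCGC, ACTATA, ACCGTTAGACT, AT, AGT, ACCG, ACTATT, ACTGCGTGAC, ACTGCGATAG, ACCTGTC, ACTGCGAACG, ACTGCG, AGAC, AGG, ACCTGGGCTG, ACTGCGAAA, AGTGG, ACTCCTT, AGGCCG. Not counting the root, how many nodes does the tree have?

56

Trace insertions, counting only characters that open a new branch:
  "ACTGCGC" → 7 new (A, C, T, G, C, G, C)
  "ACTATA" → prefix "ACT" already present; 3 new (A, T, A)
  "ACCGTTAGACT" → prefix "AC" already present; 9 new (C, G, T, T, A, G, A, C, T)
  "AT" → prefix "A" already present; 1 new (T)
  "AGT" → prefix "A" already present; 2 new (G, T)
  "ACCG" → prefix "ACCG" already present; 0 new (none)
  "ACTATT" → prefix "ACTAT" already present; 1 new (T)
  "ACTGCGTGAC" → prefix "ACTGCG" already present; 4 new (T, G, A, C)
  "ACTGCGATAG" → prefix "ACTGCG" already present; 4 new (A, T, A, G)
  "ACCTGTC" → prefix "ACC" already present; 4 new (T, G, T, C)
  "ACTGCGAACG" → prefix "ACTGCGA" already present; 3 new (A, C, G)
  "ACTGCG" → prefix "ACTGCG" already present; 0 new (none)
  "AGAC" → prefix "AG" already present; 2 new (A, C)
  "AGG" → prefix "AG" already present; 1 new (G)
  "ACCTGGGCTG" → prefix "ACCTG" already present; 5 new (G, G, C, T, G)
  "ACTGCGAAA" → prefix "ACTGCGAA" already present; 1 new (A)
  "AGTGG" → prefix "AGT" already present; 2 new (G, G)
  "ACTCCTT" → prefix "ACT" already present; 4 new (C, C, T, T)
  "AGGCCG" → prefix "AGG" already present; 3 new (C, C, G)
Total nodes = 7 + 3 + 9 + 1 + 2 + 0 + 1 + 4 + 4 + 4 + 3 + 0 + 2 + 1 + 5 + 1 + 2 + 4 + 3 = 56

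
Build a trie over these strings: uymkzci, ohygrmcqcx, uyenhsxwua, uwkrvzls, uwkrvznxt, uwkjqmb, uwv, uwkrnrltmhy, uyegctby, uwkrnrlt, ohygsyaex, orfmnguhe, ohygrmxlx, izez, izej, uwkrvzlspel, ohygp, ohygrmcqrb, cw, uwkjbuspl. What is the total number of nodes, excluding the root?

86

Count nodes per top-level branch (shared prefixes stored once):
  'c'-branch (cw): 2 nodes
  'i'-branch (izej, izez): 5 nodes
  'o'-branch (ohygp, ohygrmcqcx, ohygrmcqrb, ohygrmxlx, ohygsyaex, orfmnguhe): 29 nodes
  'u'-branch (uwkjbuspl, uwkjqmb, uwkrnrlt, uwkrnrltmhy, uwkrvzls, uwkrvzlspel, uwkrvznxt, uwv, uyegctby, uyenhsxwua, uymkzci): 50 nodes
Sum: 86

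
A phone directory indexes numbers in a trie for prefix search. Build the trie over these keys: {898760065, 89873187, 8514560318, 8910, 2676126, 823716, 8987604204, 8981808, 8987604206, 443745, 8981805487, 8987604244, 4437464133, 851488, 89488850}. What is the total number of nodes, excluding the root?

Insert word by word; a character creates a node only if that edge doesn't already exist:
  "898760065" → 9 new (8, 9, 8, 7, 6, 0, 0, 6, 5)
  "89873187" → prefix "8987" already present; 4 new (3, 1, 8, 7)
  "8514560318" → prefix "8" already present; 9 new (5, 1, 4, 5, 6, 0, 3, 1, 8)
  "8910" → prefix "89" already present; 2 new (1, 0)
  "2676126" → 7 new (2, 6, 7, 6, 1, 2, 6)
  "823716" → prefix "8" already present; 5 new (2, 3, 7, 1, 6)
  "8987604204" → prefix "898760" already present; 4 new (4, 2, 0, 4)
  "8981808" → prefix "898" already present; 4 new (1, 8, 0, 8)
  "8987604206" → prefix "898760420" already present; 1 new (6)
  "443745" → 6 new (4, 4, 3, 7, 4, 5)
  "8981805487" → prefix "898180" already present; 4 new (5, 4, 8, 7)
  "8987604244" → prefix "89876042" already present; 2 new (4, 4)
  "4437464133" → prefix "44374" already present; 5 new (6, 4, 1, 3, 3)
  "851488" → prefix "8514" already present; 2 new (8, 8)
  "89488850" → prefix "89" already present; 6 new (4, 8, 8, 8, 5, 0)
Total nodes = 9 + 4 + 9 + 2 + 7 + 5 + 4 + 4 + 1 + 6 + 4 + 2 + 5 + 2 + 6 = 70

70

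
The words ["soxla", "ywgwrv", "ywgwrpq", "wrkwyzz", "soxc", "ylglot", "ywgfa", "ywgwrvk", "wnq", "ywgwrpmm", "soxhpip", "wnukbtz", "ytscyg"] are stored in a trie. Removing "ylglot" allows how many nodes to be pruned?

5

A node on "ylglot"'s path can go only if nothing else ends at it or branches off below it.
The suffix "lglot" (5 nodes) is used only by "ylglot"; the node for "y" still has the child "w", so pruning stops there.
Nodes removed: 5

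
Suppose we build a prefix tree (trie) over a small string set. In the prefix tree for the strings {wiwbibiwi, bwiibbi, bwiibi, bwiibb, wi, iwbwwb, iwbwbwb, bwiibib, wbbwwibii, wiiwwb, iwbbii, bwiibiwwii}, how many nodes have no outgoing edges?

9

Leaves are exactly the stored words that no other stored word extends.
Those words: "bwiibbi", "bwiibib", "bwiibiwwii", "iwbbii", "iwbwbwb", "iwbwwb", "wbbwwibii", "wiiwwb", "wiwbibiwi"
Leaf count: 9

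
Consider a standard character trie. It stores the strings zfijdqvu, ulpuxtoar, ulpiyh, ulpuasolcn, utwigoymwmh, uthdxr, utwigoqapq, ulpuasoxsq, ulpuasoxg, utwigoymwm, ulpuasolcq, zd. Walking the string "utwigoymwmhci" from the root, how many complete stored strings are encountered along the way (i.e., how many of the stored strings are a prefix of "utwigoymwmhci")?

Traverse "utwigoymwmhci" character by character; count nodes along the way that are marked as word ends.
Prefixes of the query that are stored words: "utwigoymwm", "utwigoymwmh"
Count: 2

2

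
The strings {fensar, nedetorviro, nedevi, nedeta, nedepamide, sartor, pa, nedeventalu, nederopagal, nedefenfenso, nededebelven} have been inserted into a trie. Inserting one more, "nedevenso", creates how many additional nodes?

2

"nedeven" is already a path in the trie; the remaining "so" must be added.
So 9 − 7 = 2 new nodes.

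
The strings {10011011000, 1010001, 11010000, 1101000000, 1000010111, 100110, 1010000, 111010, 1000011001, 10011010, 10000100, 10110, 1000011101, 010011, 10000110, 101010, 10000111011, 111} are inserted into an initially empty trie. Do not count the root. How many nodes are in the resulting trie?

57

Trace insertions, counting only characters that open a new branch:
  "10011011000" → 11 new (1, 0, 0, 1, 1, 0, 1, 1, 0, 0, 0)
  "1010001" → prefix "10" already present; 5 new (1, 0, 0, 0, 1)
  "11010000" → prefix "1" already present; 7 new (1, 0, 1, 0, 0, 0, 0)
  "1101000000" → prefix "11010000" already present; 2 new (0, 0)
  "1000010111" → prefix "100" already present; 7 new (0, 0, 1, 0, 1, 1, 1)
  "100110" → prefix "100110" already present; 0 new (none)
  "1010000" → prefix "101000" already present; 1 new (0)
  "111010" → prefix "11" already present; 4 new (1, 0, 1, 0)
  "1000011001" → prefix "100001" already present; 4 new (1, 0, 0, 1)
  "10011010" → prefix "1001101" already present; 1 new (0)
  "10000100" → prefix "1000010" already present; 1 new (0)
  "10110" → prefix "101" already present; 2 new (1, 0)
  "1000011101" → prefix "1000011" already present; 3 new (1, 0, 1)
  "010011" → 6 new (0, 1, 0, 0, 1, 1)
  "10000110" → prefix "10000110" already present; 0 new (none)
  "101010" → prefix "1010" already present; 2 new (1, 0)
  "10000111011" → prefix "1000011101" already present; 1 new (1)
  "111" → prefix "111" already present; 0 new (none)
Total nodes = 11 + 5 + 7 + 2 + 7 + 0 + 1 + 4 + 4 + 1 + 1 + 2 + 3 + 6 + 0 + 2 + 1 + 0 = 57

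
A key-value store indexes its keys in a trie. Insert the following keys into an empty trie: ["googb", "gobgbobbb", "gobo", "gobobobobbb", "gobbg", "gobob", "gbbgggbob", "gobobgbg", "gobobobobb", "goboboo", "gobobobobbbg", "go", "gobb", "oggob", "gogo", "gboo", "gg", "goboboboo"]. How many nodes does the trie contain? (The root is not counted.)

46

For each word, the new-node count is its length minus the longest prefix already in the trie:
  "googb" → 5 new (g, o, o, g, b)
  "gobgbobbb" → prefix "go" already present; 7 new (b, g, b, o, b, b, b)
  "gobo" → prefix "gob" already present; 1 new (o)
  "gobobobobbb" → prefix "gobo" already present; 7 new (b, o, b, o, b, b, b)
  "gobbg" → prefix "gob" already present; 2 new (b, g)
  "gobob" → prefix "gobob" already present; 0 new (none)
  "gbbgggbob" → prefix "g" already present; 8 new (b, b, g, g, g, b, o, b)
  "gobobgbg" → prefix "gobob" already present; 3 new (g, b, g)
  "gobobobobb" → prefix "gobobobobb" already present; 0 new (none)
  "goboboo" → prefix "gobobo" already present; 1 new (o)
  "gobobobobbbg" → prefix "gobobobobbb" already present; 1 new (g)
  "go" → prefix "go" already present; 0 new (none)
  "gobb" → prefix "gobb" already present; 0 new (none)
  "oggob" → 5 new (o, g, g, o, b)
  "gogo" → prefix "go" already present; 2 new (g, o)
  "gboo" → prefix "gb" already present; 2 new (o, o)
  "gg" → prefix "g" already present; 1 new (g)
  "goboboboo" → prefix "gobobobo" already present; 1 new (o)
Total nodes = 5 + 7 + 1 + 7 + 2 + 0 + 8 + 3 + 0 + 1 + 1 + 0 + 0 + 5 + 2 + 2 + 1 + 1 = 46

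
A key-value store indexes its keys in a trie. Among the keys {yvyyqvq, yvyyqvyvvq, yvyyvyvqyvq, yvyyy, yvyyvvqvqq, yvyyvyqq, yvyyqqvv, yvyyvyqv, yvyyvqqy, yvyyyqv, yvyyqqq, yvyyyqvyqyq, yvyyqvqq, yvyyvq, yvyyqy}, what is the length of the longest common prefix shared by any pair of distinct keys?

7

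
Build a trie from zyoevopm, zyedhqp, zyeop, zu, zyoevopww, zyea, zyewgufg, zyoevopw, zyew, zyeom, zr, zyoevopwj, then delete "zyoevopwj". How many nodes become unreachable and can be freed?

A node on "zyoevopwj"'s path can go only if nothing else ends at it or branches off below it.
The suffix "j" (1 node) is used only by "zyoevopwj"; the node for "zyoevopw" still has the child "w", so pruning stops there.
Nodes removed: 1

1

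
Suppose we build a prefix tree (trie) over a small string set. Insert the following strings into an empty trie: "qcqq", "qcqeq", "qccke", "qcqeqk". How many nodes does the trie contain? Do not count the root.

10

Trace insertions, counting only characters that open a new branch:
  "qcqq" → 4 new (q, c, q, q)
  "qcqeq" → prefix "qcq" already present; 2 new (e, q)
  "qccke" → prefix "qc" already present; 3 new (c, k, e)
  "qcqeqk" → prefix "qcqeq" already present; 1 new (k)
Total nodes = 4 + 2 + 3 + 1 = 10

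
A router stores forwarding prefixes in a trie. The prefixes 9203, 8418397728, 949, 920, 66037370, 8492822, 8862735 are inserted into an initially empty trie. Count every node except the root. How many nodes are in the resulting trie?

35

Trace insertions, counting only characters that open a new branch:
  "9203" → 4 new (9, 2, 0, 3)
  "8418397728" → 10 new (8, 4, 1, 8, 3, 9, 7, 7, 2, 8)
  "949" → prefix "9" already present; 2 new (4, 9)
  "920" → prefix "920" already present; 0 new (none)
  "66037370" → 8 new (6, 6, 0, 3, 7, 3, 7, 0)
  "8492822" → prefix "84" already present; 5 new (9, 2, 8, 2, 2)
  "8862735" → prefix "8" already present; 6 new (8, 6, 2, 7, 3, 5)
Total nodes = 4 + 10 + 2 + 0 + 8 + 5 + 6 = 35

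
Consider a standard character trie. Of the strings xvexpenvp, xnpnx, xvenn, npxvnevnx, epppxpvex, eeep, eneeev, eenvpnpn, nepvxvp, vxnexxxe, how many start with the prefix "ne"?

1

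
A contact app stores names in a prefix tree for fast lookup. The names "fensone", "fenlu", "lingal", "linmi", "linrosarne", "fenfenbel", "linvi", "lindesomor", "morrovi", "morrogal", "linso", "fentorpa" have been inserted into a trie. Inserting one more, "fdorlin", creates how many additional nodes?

6

Walking "fdorlin" from the root, the first 1 characters ("f") follow existing edges; "d" is the first miss.
Each of the 6 remaining characters creates one node.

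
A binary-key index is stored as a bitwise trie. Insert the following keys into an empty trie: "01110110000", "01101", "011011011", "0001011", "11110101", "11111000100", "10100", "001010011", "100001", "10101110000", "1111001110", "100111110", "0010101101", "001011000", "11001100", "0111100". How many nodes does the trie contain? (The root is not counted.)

Trace insertions, counting only characters that open a new branch:
  "01110110000" → 11 new (0, 1, 1, 1, 0, 1, 1, 0, 0, 0, 0)
  "01101" → prefix "011" already present; 2 new (0, 1)
  "011011011" → prefix "01101" already present; 4 new (1, 0, 1, 1)
  "0001011" → prefix "0" already present; 6 new (0, 0, 1, 0, 1, 1)
  "11110101" → 8 new (1, 1, 1, 1, 0, 1, 0, 1)
  "11111000100" → prefix "1111" already present; 7 new (1, 0, 0, 0, 1, 0, 0)
  "10100" → prefix "1" already present; 4 new (0, 1, 0, 0)
  "001010011" → prefix "00" already present; 7 new (1, 0, 1, 0, 0, 1, 1)
  "100001" → prefix "10" already present; 4 new (0, 0, 0, 1)
  "10101110000" → prefix "1010" already present; 7 new (1, 1, 1, 0, 0, 0, 0)
  "1111001110" → prefix "11110" already present; 5 new (0, 1, 1, 1, 0)
  "100111110" → prefix "100" already present; 6 new (1, 1, 1, 1, 1, 0)
  "0010101101" → prefix "001010" already present; 4 new (1, 1, 0, 1)
  "001011000" → prefix "00101" already present; 4 new (1, 0, 0, 0)
  "11001100" → prefix "11" already present; 6 new (0, 0, 1, 1, 0, 0)
  "0111100" → prefix "0111" already present; 3 new (1, 0, 0)
Total nodes = 11 + 2 + 4 + 6 + 8 + 7 + 4 + 7 + 4 + 7 + 5 + 6 + 4 + 4 + 6 + 3 = 88

88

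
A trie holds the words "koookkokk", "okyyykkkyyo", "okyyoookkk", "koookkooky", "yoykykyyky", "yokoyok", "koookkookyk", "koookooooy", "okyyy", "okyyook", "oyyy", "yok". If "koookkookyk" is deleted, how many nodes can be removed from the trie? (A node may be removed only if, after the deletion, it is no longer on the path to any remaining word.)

A node on "koookkookyk"'s path can go only if nothing else ends at it or branches off below it.
The suffix "k" (1 node) is used only by "koookkookyk"; "koookkooky" is itself a stored word, so pruning stops there.
Nodes removed: 1

1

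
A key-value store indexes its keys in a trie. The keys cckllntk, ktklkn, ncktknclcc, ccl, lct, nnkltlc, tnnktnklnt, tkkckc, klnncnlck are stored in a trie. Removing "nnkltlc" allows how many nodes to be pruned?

Walk "nnkltlc" from the leaf back toward the root, removing each node that no remaining word uses.
The suffix "nkltlc" (6 nodes) is used only by "nnkltlc"; the node for "n" still has the child "c", so pruning stops there.
Nodes removed: 6

6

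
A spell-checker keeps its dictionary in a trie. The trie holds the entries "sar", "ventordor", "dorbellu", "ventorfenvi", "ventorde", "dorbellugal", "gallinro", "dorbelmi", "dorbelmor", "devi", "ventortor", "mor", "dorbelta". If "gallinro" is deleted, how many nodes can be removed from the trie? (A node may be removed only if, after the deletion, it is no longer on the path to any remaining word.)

8

After clearing the end-marker at "gallinro", prune upward until reaching a node still needed by another word.
No other word shares any prefix with "gallinro", so all 8 of its nodes go.
Nodes removed: 8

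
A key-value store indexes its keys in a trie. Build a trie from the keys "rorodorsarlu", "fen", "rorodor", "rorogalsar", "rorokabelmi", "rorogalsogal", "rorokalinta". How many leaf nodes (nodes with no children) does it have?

A leaf is a node with no children — equivalently, the end of a word that is not a proper prefix of any other stored word.
Those words: "fen", "rorodorsarlu", "rorogalsar", "rorogalsogal", "rorokabelmi", "rorokalinta"
Leaf count: 6

6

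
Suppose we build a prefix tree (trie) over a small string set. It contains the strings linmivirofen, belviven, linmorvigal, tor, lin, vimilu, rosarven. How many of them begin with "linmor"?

1

Filter for entries beginning with "linmor":
Words under "linmor": linmorvigal
Count: 1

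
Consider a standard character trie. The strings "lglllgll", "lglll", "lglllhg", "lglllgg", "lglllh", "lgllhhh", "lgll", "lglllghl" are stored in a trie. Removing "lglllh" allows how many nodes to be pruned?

Walk "lglllh" from the leaf back toward the root, removing each node that no remaining word uses.
Every node on "lglllh" is still needed (e.g. by "lglllhg"), so nothing is freed.
Nodes removed: 0

0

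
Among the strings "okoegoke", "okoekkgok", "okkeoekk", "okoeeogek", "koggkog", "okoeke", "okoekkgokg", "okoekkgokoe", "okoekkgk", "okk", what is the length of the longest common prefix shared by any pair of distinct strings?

9

Look for the deepest trie node that still has at least two words in its subtree.
"okoekkgok" and "okoekkgokg" agree on "okoekkgok" (9 characters) before diverging; nothing deeper is shared.
Longest shared-prefix length: 9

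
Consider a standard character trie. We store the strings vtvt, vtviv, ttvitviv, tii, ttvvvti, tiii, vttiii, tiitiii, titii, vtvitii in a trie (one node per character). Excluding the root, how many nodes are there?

Trace insertions, counting only characters that open a new branch:
  "vtvt" → 4 new (v, t, v, t)
  "vtviv" → prefix "vtv" already present; 2 new (i, v)
  "ttvitviv" → 8 new (t, t, v, i, t, v, i, v)
  "tii" → prefix "t" already present; 2 new (i, i)
  "ttvvvti" → prefix "ttv" already present; 4 new (v, v, t, i)
  "tiii" → prefix "tii" already present; 1 new (i)
  "vttiii" → prefix "vt" already present; 4 new (t, i, i, i)
  "tiitiii" → prefix "tii" already present; 4 new (t, i, i, i)
  "titii" → prefix "ti" already present; 3 new (t, i, i)
  "vtvitii" → prefix "vtvi" already present; 3 new (t, i, i)
Total nodes = 4 + 2 + 8 + 2 + 4 + 1 + 4 + 4 + 3 + 3 = 35

35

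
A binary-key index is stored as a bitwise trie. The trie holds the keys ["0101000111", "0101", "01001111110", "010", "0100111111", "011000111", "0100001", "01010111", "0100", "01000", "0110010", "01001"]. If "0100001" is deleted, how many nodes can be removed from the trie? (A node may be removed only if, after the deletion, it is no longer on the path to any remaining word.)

After clearing the end-marker at "0100001", prune upward until reaching a node still needed by another word.
The suffix "01" (2 nodes) is used only by "0100001"; "01000" is itself a stored word, so pruning stops there.
Nodes removed: 2

2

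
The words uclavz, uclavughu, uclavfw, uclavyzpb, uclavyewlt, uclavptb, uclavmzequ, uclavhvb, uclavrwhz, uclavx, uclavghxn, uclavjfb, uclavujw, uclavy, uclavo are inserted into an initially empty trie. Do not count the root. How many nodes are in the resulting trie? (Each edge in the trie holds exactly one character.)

46

Trace insertions, counting only characters that open a new branch:
  "uclavz" → 6 new (u, c, l, a, v, z)
  "uclavughu" → prefix "uclav" already present; 4 new (u, g, h, u)
  "uclavfw" → prefix "uclav" already present; 2 new (f, w)
  "uclavyzpb" → prefix "uclav" already present; 4 new (y, z, p, b)
  "uclavyewlt" → prefix "uclavy" already present; 4 new (e, w, l, t)
  "uclavptb" → prefix "uclav" already present; 3 new (p, t, b)
  "uclavmzequ" → prefix "uclav" already present; 5 new (m, z, e, q, u)
  "uclavhvb" → prefix "uclav" already present; 3 new (h, v, b)
  "uclavrwhz" → prefix "uclav" already present; 4 new (r, w, h, z)
  "uclavx" → prefix "uclav" already present; 1 new (x)
  "uclavghxn" → prefix "uclav" already present; 4 new (g, h, x, n)
  "uclavjfb" → prefix "uclav" already present; 3 new (j, f, b)
  "uclavujw" → prefix "uclavu" already present; 2 new (j, w)
  "uclavy" → prefix "uclavy" already present; 0 new (none)
  "uclavo" → prefix "uclav" already present; 1 new (o)
Total nodes = 6 + 4 + 2 + 4 + 4 + 3 + 5 + 3 + 4 + 1 + 4 + 3 + 2 + 0 + 1 = 46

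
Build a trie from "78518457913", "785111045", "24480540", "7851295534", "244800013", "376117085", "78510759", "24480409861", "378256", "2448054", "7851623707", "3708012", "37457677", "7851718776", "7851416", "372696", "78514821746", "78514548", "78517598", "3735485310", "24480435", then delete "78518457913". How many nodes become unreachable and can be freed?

7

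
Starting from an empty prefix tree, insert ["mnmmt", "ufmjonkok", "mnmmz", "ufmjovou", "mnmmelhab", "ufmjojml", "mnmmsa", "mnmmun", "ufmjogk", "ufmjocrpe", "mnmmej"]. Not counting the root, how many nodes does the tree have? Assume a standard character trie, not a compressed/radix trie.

37

Trace insertions, counting only characters that open a new branch:
  "mnmmt" → 5 new (m, n, m, m, t)
  "ufmjonkok" → 9 new (u, f, m, j, o, n, k, o, k)
  "mnmmz" → prefix "mnmm" already present; 1 new (z)
  "ufmjovou" → prefix "ufmjo" already present; 3 new (v, o, u)
  "mnmmelhab" → prefix "mnmm" already present; 5 new (e, l, h, a, b)
  "ufmjojml" → prefix "ufmjo" already present; 3 new (j, m, l)
  "mnmmsa" → prefix "mnmm" already present; 2 new (s, a)
  "mnmmun" → prefix "mnmm" already present; 2 new (u, n)
  "ufmjogk" → prefix "ufmjo" already present; 2 new (g, k)
  "ufmjocrpe" → prefix "ufmjo" already present; 4 new (c, r, p, e)
  "mnmmej" → prefix "mnmme" already present; 1 new (j)
Total nodes = 5 + 9 + 1 + 3 + 5 + 3 + 2 + 2 + 2 + 4 + 1 = 37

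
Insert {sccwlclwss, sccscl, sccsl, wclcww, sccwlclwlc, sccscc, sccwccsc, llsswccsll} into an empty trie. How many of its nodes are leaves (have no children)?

8

Leaves are exactly the stored words that no other stored word extends.
Those words: "llsswccsll", "sccscc", "sccscl", "sccsl", "sccwccsc", "sccwlclwlc", "sccwlclwss", "wclcww"
Leaf count: 8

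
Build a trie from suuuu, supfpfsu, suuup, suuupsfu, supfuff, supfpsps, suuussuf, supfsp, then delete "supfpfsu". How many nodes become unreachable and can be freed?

After clearing the end-marker at "supfpfsu", prune upward until reaching a node still needed by another word.
The suffix "fsu" (3 nodes) is used only by "supfpfsu"; the node for "supfp" still has the child "s", so pruning stops there.
Nodes removed: 3

3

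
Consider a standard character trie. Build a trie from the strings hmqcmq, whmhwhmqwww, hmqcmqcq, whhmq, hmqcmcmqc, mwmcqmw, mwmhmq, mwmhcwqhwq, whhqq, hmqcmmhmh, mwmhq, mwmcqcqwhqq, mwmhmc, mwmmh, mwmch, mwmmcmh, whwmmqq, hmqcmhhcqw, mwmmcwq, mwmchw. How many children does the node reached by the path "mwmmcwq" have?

0

Follow the path "mwmmcwq" to its node, then look at its outgoing edges.
No stored string extends past "mwmmcwq".
That node has 0 child edges.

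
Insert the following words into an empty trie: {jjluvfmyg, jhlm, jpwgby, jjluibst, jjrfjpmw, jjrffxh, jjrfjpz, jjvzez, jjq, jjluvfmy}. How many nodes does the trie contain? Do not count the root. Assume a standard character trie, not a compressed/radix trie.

Trace insertions, counting only characters that open a new branch:
  "jjluvfmyg" → 9 new (j, j, l, u, v, f, m, y, g)
  "jhlm" → prefix "j" already present; 3 new (h, l, m)
  "jpwgby" → prefix "j" already present; 5 new (p, w, g, b, y)
  "jjluibst" → prefix "jjlu" already present; 4 new (i, b, s, t)
  "jjrfjpmw" → prefix "jj" already present; 6 new (r, f, j, p, m, w)
  "jjrffxh" → prefix "jjrf" already present; 3 new (f, x, h)
  "jjrfjpz" → prefix "jjrfjp" already present; 1 new (z)
  "jjvzez" → prefix "jj" already present; 4 new (v, z, e, z)
  "jjq" → prefix "jj" already present; 1 new (q)
  "jjluvfmy" → prefix "jjluvfmy" already present; 0 new (none)
Total nodes = 9 + 3 + 5 + 4 + 6 + 3 + 1 + 4 + 1 + 0 = 36

36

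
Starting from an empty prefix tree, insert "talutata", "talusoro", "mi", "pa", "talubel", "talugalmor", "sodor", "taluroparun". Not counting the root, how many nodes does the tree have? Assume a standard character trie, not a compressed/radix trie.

Count nodes per top-level branch (shared prefixes stored once):
  'm'-branch (mi): 2 nodes
  'p'-branch (pa): 2 nodes
  's'-branch (sodor): 5 nodes
  't'-branch (talubel, talugalmor, taluroparun, talusoro, talutata): 28 nodes
Sum: 37

37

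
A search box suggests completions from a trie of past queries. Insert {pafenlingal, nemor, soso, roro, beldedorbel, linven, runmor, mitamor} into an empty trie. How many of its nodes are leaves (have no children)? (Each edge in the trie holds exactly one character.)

8

A leaf is a node with no children — equivalently, the end of a word that is not a proper prefix of any other stored word.
Those words: "beldedorbel", "linven", "mitamor", "nemor", "pafenlingal", "roro", "runmor", "soso"
Leaf count: 8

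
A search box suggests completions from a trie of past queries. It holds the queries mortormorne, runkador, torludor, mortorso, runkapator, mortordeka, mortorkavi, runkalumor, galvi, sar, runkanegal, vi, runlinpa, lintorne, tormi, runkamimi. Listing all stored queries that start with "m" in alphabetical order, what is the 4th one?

Words with prefix "m", in lexicographic order: "mortordeka", "mortorkavi", "mortormorne", "mortorso"
Position 4: mortorso

mortorso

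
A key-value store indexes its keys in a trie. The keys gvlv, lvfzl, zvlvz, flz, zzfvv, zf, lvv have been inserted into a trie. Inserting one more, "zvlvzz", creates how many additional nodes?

1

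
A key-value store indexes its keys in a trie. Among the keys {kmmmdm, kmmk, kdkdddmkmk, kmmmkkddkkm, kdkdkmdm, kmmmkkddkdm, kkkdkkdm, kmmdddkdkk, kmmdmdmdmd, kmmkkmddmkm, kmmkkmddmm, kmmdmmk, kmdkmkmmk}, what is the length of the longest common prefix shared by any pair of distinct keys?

Equivalently: take the maximum, over all pairs, of their longest common prefix length.
e.g. "kmmkkmddmkm" and "kmmkkmddmm" share the prefix "kmmkkmddm" of length 9; no pair shares a longer one.
Longest shared-prefix length: 9

9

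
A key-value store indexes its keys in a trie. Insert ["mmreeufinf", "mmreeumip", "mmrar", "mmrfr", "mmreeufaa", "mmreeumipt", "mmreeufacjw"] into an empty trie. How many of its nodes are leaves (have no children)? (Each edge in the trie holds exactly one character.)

A leaf is a node with no children — equivalently, the end of a word that is not a proper prefix of any other stored word.
Those words: "mmrar", "mmreeufaa", "mmreeufacjw", "mmreeufinf", "mmreeumipt", "mmrfr"
Leaf count: 6

6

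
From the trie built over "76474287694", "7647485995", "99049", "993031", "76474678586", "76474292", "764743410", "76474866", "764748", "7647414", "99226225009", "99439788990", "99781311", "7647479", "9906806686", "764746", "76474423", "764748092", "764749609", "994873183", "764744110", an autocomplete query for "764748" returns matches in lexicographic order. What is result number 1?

DFS of the "764748" subtree visits, in order: "764748", "764748092", "7647485995", "76474866"
The 1st is 764748.

764748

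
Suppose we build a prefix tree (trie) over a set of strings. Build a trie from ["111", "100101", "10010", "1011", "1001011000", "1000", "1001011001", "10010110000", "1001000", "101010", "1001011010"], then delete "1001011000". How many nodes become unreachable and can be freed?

0

Walk "1001011000" from the leaf back toward the root, removing each node that no remaining word uses.
Every node on "1001011000" is still needed (e.g. by "10010110000"), so nothing is freed.
Nodes removed: 0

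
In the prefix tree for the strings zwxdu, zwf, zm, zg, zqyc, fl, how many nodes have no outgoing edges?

Leaves are exactly the stored words that no other stored word extends.
Those words: "fl", "zg", "zm", "zqyc", "zwf", "zwxdu"
Leaf count: 6

6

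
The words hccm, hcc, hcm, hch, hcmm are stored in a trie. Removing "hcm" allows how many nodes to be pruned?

After clearing the end-marker at "hcm", prune upward until reaching a node still needed by another word.
Every node on "hcm" is still needed (e.g. by "hcmm"), so nothing is freed.
Nodes removed: 0

0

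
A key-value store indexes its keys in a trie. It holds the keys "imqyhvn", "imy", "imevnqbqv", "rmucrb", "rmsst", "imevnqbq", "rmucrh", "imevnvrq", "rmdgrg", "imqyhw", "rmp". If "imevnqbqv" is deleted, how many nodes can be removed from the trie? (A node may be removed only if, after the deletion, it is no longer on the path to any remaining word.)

1

A node on "imevnqbqv"'s path can go only if nothing else ends at it or branches off below it.
The suffix "v" (1 node) is used only by "imevnqbqv"; "imevnqbq" is itself a stored word, so pruning stops there.
Nodes removed: 1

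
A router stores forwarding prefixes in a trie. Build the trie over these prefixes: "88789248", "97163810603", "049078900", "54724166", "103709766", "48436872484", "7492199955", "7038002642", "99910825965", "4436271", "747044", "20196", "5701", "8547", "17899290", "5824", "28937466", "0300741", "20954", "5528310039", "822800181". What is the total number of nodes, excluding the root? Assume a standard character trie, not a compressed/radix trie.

149

Insert word by word; a character creates a node only if that edge doesn't already exist:
  "88789248" → 8 new (8, 8, 7, 8, 9, 2, 4, 8)
  "97163810603" → 11 new (9, 7, 1, 6, 3, 8, 1, 0, 6, 0, 3)
  "049078900" → 9 new (0, 4, 9, 0, 7, 8, 9, 0, 0)
  "54724166" → 8 new (5, 4, 7, 2, 4, 1, 6, 6)
  "103709766" → 9 new (1, 0, 3, 7, 0, 9, 7, 6, 6)
  "48436872484" → 11 new (4, 8, 4, 3, 6, 8, 7, 2, 4, 8, 4)
  "7492199955" → 10 new (7, 4, 9, 2, 1, 9, 9, 9, 5, 5)
  "7038002642" → prefix "7" already present; 9 new (0, 3, 8, 0, 0, 2, 6, 4, 2)
  "99910825965" → prefix "9" already present; 10 new (9, 9, 1, 0, 8, 2, 5, 9, 6, 5)
  "4436271" → prefix "4" already present; 6 new (4, 3, 6, 2, 7, 1)
  "747044" → prefix "74" already present; 4 new (7, 0, 4, 4)
  "20196" → 5 new (2, 0, 1, 9, 6)
  "5701" → prefix "5" already present; 3 new (7, 0, 1)
  "8547" → prefix "8" already present; 3 new (5, 4, 7)
  "17899290" → prefix "1" already present; 7 new (7, 8, 9, 9, 2, 9, 0)
  "5824" → prefix "5" already present; 3 new (8, 2, 4)
  "28937466" → prefix "2" already present; 7 new (8, 9, 3, 7, 4, 6, 6)
  "0300741" → prefix "0" already present; 6 new (3, 0, 0, 7, 4, 1)
  "20954" → prefix "20" already present; 3 new (9, 5, 4)
  "5528310039" → prefix "5" already present; 9 new (5, 2, 8, 3, 1, 0, 0, 3, 9)
  "822800181" → prefix "8" already present; 8 new (2, 2, 8, 0, 0, 1, 8, 1)
Total nodes = 8 + 11 + 9 + 8 + 9 + 11 + 10 + 9 + 10 + 6 + 4 + 5 + 3 + 3 + 7 + 3 + 7 + 6 + 3 + 9 + 8 = 149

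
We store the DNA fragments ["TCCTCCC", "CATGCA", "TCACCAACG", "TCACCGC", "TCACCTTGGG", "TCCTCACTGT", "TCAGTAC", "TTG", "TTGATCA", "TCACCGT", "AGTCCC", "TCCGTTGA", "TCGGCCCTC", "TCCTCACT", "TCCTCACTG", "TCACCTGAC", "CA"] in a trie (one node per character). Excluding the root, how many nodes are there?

64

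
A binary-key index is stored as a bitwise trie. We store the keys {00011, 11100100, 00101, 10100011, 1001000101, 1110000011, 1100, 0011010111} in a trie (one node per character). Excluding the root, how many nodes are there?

45

For each word, the new-node count is its length minus the longest prefix already in the trie:
  "00011" → 5 new (0, 0, 0, 1, 1)
  "11100100" → 8 new (1, 1, 1, 0, 0, 1, 0, 0)
  "00101" → prefix "00" already present; 3 new (1, 0, 1)
  "10100011" → prefix "1" already present; 7 new (0, 1, 0, 0, 0, 1, 1)
  "1001000101" → prefix "10" already present; 8 new (0, 1, 0, 0, 0, 1, 0, 1)
  "1110000011" → prefix "11100" already present; 5 new (0, 0, 0, 1, 1)
  "1100" → prefix "11" already present; 2 new (0, 0)
  "0011010111" → prefix "001" already present; 7 new (1, 0, 1, 0, 1, 1, 1)
Total nodes = 5 + 8 + 3 + 7 + 8 + 5 + 2 + 7 = 45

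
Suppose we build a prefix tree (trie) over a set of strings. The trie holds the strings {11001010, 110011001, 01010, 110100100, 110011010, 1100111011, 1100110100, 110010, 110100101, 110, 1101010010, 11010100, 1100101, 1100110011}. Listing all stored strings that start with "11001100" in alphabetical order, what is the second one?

1100110011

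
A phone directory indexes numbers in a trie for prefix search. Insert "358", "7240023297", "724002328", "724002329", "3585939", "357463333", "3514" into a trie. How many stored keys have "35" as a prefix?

Walk to "35"; the words in its subtree are exactly those with that prefix.
Matches: "3514", "357463333", "358", "3585939"
Count: 4

4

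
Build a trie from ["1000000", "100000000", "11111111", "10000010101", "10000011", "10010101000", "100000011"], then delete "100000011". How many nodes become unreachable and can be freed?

2

After clearing the end-marker at "100000011", prune upward until reaching a node still needed by another word.
The suffix "11" (2 nodes) is used only by "100000011"; the node for "1000000" still has the child "0", so pruning stops there.
Nodes removed: 2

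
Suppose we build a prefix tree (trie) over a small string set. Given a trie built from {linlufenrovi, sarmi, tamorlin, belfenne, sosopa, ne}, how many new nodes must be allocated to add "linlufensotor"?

5

"linlufen" is already a path in the trie; the remaining "sotor" must be added.
Each of the 5 remaining characters creates one node.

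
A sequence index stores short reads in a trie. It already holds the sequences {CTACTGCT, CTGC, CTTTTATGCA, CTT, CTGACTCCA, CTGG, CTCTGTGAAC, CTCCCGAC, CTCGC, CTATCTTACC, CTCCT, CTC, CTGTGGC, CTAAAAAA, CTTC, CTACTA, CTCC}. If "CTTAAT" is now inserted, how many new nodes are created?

Walking "CTTAAT" from the root, the first 3 characters ("CTT") follow existing edges; "A" is the first miss.
New nodes needed: |"CTTAAT"| − 3 = 6 − 3 = 3.

3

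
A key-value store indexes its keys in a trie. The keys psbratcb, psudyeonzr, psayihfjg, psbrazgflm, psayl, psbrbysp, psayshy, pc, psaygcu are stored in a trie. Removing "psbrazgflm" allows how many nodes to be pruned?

5

A node on "psbrazgflm"'s path can go only if nothing else ends at it or branches off below it.
The suffix "zgflm" (5 nodes) is used only by "psbrazgflm"; the node for "psbra" still has the child "t", so pruning stops there.
Nodes removed: 5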